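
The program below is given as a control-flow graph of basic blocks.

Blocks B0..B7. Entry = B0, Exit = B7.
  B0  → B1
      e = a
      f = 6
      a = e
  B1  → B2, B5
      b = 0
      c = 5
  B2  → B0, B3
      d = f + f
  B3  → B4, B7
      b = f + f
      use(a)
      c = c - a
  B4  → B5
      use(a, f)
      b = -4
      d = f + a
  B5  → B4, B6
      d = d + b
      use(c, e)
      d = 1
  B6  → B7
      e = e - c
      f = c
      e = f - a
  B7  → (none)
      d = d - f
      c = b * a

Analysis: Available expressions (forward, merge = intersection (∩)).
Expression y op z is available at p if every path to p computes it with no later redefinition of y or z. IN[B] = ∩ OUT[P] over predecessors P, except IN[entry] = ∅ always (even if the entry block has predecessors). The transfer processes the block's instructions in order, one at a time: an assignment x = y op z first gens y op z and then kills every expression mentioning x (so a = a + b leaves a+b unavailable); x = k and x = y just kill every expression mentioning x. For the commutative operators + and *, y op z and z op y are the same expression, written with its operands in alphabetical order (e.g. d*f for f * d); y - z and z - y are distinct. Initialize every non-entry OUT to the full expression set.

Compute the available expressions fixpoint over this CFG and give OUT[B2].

Answer: {f+f}

Derivation:
Fixpoint table:
  B0:   IN={}   OUT={}
  B1:   IN={}   OUT={}
  B2:   IN={}   OUT={f+f}
  B3:   IN={f+f}   OUT={f+f}
  B4:   IN={}   OUT={a+f}
  B5:   IN={}   OUT={}
  B6:   IN={}   OUT={f-a}
  B7:   IN={}   OUT={a*b}

Merge at B2: IN[B2] = OUT[B1] = {}
Applying B2's transfer function to that IN value gives OUT[B2] (row B2 above).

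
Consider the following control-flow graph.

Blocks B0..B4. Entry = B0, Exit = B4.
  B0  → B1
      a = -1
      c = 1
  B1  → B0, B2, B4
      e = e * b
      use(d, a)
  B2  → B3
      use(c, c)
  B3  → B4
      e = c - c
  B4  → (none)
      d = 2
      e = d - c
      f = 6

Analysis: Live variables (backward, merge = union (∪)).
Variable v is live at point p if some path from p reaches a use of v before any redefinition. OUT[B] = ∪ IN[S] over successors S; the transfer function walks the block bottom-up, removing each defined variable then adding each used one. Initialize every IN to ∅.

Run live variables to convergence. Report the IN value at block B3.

Fixpoint table:
  B0:   IN={b, d, e}   OUT={a, b, c, d, e}
  B1:   IN={a, b, c, d, e}   OUT={b, c, d, e}
  B2:   IN={c}   OUT={c}
  B3:   IN={c}   OUT={c}
  B4:   IN={c}   OUT={}

Merge at B3: OUT[B3] = IN[B4] = {c}
Applying B3's transfer function to that OUT value gives IN[B3] (row B3 above).

Answer: {c}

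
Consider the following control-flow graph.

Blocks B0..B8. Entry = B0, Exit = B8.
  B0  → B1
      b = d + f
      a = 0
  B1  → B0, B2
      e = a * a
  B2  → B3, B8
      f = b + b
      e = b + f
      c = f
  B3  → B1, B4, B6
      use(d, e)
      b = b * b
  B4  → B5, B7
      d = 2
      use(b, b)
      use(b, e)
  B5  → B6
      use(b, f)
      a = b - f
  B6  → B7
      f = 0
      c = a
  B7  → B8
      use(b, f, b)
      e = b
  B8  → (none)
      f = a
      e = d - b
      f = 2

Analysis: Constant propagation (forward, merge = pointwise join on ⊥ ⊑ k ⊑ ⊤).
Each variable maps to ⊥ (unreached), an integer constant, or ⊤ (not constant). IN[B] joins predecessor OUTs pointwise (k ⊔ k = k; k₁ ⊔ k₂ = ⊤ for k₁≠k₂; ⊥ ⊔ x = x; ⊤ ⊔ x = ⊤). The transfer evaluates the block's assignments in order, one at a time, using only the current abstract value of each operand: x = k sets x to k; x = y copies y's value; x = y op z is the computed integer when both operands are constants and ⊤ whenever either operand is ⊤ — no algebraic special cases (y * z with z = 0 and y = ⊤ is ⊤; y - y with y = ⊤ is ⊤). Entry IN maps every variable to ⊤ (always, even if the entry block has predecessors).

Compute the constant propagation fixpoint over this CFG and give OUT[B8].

Answer: {a: ⊤, b: ⊤, c: ⊤, d: ⊤, e: ⊤, f: 2}

Trace:
Fixpoint table:
  B0:   IN=(all ⊤)   OUT={a:0; rest ⊤}
  B1:   IN={a:0; rest ⊤}   OUT={a:0, e:0; rest ⊤}
  B2:   IN={a:0, e:0; rest ⊤}   OUT={a:0; rest ⊤}
  B3:   IN={a:0; rest ⊤}   OUT={a:0; rest ⊤}
  B4:   IN={a:0; rest ⊤}   OUT={a:0, d:2; rest ⊤}
  B5:   IN={a:0, d:2; rest ⊤}   OUT={d:2; rest ⊤}
  B6:   IN=(all ⊤)   OUT={f:0; rest ⊤}
  B7:   IN=(all ⊤)   OUT=(all ⊤)
  B8:   IN=(all ⊤)   OUT={f:2; rest ⊤}

Merge at B8: IN[B8] = OUT[B2] ⊔ OUT[B7] = {a: ⊤, b: ⊤, c: ⊤, d: ⊤, e: ⊤, f: ⊤}
Applying B8's transfer function to that IN value gives OUT[B8] (row B8 above).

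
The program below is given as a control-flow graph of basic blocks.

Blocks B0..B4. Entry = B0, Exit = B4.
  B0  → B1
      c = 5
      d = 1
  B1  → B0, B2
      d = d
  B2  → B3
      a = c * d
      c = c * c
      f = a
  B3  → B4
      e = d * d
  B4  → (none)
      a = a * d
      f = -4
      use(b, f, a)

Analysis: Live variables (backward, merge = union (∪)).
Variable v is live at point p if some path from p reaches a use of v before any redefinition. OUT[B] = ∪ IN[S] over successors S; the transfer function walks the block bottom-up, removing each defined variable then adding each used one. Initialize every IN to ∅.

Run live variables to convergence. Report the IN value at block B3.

Answer: {a, b, d}

Working:
Per-block solution:
  B0:   IN={b}   OUT={b, c, d}
  B1:   IN={b, c, d}   OUT={b, c, d}
  B2:   IN={b, c, d}   OUT={a, b, d}
  B3:   IN={a, b, d}   OUT={a, b, d}
  B4:   IN={a, b, d}   OUT={}

Merge at B3: OUT[B3] = IN[B4] = {a, b, d}
Applying B3's transfer function to that OUT value gives IN[B3] (row B3 above).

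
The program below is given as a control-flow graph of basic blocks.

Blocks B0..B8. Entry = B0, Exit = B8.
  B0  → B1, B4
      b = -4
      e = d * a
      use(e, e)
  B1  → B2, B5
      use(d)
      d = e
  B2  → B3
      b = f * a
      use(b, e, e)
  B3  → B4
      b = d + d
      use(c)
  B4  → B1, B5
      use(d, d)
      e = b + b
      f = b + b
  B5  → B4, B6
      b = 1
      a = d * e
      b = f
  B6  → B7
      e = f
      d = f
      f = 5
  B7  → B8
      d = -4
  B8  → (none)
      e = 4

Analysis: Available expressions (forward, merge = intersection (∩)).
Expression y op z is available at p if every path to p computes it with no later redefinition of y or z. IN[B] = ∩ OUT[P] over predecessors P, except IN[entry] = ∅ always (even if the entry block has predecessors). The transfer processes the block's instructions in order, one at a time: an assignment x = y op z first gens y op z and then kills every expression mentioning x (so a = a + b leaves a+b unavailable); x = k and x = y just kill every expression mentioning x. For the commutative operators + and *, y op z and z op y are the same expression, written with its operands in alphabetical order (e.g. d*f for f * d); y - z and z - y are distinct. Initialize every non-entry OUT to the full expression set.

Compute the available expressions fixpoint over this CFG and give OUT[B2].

Answer: {a*f}

Derivation:
Converged values:
  B0: | IN={} | OUT={a*d}
  B1: | IN={} | OUT={}
  B2: | IN={} | OUT={a*f}
  B3: | IN={a*f} | OUT={a*f, d+d}
  B4: | IN={} | OUT={b+b}
  B5: | IN={} | OUT={d*e}
  B6: | IN={d*e} | OUT={}
  B7: | IN={} | OUT={}
  B8: | IN={} | OUT={}

Merge at B2: IN[B2] = OUT[B1] = {}
Applying B2's transfer function to that IN value gives OUT[B2] (row B2 above).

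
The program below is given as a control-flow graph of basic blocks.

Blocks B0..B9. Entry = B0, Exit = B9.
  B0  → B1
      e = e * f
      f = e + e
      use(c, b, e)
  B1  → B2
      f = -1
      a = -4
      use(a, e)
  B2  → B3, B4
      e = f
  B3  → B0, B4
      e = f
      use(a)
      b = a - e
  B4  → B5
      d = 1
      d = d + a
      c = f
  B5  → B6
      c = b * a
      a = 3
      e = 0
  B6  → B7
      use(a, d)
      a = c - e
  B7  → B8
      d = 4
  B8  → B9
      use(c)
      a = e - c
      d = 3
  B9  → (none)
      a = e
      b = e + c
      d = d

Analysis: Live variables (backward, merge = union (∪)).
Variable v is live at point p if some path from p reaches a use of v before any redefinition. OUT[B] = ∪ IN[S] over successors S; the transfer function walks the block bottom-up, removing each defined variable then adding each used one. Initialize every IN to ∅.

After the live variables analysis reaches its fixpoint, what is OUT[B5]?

Answer: {a, c, d, e}

Derivation:
Converged values:
  B0:   IN={b, c, e, f}   OUT={b, c, e}
  B1:   IN={b, c, e}   OUT={a, b, c, f}
  B2:   IN={a, b, c, f}   OUT={a, b, c, f}
  B3:   IN={a, c, f}   OUT={a, b, c, e, f}
  B4:   IN={a, b, f}   OUT={a, b, d}
  B5:   IN={a, b, d}   OUT={a, c, d, e}
  B6:   IN={a, c, d, e}   OUT={c, e}
  B7:   IN={c, e}   OUT={c, e}
  B8:   IN={c, e}   OUT={c, d, e}
  B9:   IN={c, d, e}   OUT={}

Merge at B5: OUT[B5] = IN[B6] = {a, c, d, e}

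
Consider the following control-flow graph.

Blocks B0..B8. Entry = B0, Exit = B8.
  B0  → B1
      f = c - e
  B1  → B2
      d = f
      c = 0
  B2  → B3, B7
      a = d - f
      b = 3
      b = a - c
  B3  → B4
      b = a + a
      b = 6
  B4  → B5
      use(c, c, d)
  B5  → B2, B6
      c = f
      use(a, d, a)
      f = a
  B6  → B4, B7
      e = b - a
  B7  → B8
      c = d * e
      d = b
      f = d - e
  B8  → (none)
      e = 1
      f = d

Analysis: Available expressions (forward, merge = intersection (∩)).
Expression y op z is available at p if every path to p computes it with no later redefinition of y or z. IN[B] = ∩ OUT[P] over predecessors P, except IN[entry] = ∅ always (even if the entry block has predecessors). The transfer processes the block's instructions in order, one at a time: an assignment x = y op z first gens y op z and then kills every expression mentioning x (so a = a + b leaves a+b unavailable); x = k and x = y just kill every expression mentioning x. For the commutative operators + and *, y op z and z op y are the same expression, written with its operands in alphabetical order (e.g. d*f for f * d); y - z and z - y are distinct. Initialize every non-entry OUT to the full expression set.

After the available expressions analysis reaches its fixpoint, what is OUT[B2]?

Fixpoint table:
  B0:   IN={}   OUT={c-e}
  B1:   IN={c-e}   OUT={}
  B2:   IN={}   OUT={a-c, d-f}
  B3:   IN={a-c, d-f}   OUT={a+a, a-c, d-f}
  B4:   IN={a+a}   OUT={a+a}
  B5:   IN={a+a}   OUT={a+a}
  B6:   IN={a+a}   OUT={a+a, b-a}
  B7:   IN={}   OUT={d-e}
  B8:   IN={d-e}   OUT={}

Merge at B2: IN[B2] = OUT[B1] ∩ OUT[B5] = {}
Applying B2's transfer function to that IN value gives OUT[B2] (row B2 above).

Answer: {a-c, d-f}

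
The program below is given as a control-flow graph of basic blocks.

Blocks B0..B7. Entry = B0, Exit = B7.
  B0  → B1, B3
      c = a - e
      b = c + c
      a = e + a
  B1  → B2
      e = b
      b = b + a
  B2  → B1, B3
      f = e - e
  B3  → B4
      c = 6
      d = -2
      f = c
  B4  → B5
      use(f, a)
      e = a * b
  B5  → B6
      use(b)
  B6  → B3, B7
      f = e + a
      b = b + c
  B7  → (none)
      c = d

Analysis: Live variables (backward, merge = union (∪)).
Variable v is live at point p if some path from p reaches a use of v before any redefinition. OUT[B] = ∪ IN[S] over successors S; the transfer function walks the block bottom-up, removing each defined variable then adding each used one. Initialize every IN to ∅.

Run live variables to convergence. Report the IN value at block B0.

Converged values:
  B0:   IN={a, e}   OUT={a, b}
  B1:   IN={a, b}   OUT={a, b, e}
  B2:   IN={a, b, e}   OUT={a, b}
  B3:   IN={a, b}   OUT={a, b, c, d, f}
  B4:   IN={a, b, c, d, f}   OUT={a, b, c, d, e}
  B5:   IN={a, b, c, d, e}   OUT={a, b, c, d, e}
  B6:   IN={a, b, c, d, e}   OUT={a, b, d}
  B7:   IN={d}   OUT={}

Merge at B0: OUT[B0] = IN[B1] ⊔ IN[B3] = {a, b}
Applying B0's transfer function to that OUT value gives IN[B0] (row B0 above).

Answer: {a, e}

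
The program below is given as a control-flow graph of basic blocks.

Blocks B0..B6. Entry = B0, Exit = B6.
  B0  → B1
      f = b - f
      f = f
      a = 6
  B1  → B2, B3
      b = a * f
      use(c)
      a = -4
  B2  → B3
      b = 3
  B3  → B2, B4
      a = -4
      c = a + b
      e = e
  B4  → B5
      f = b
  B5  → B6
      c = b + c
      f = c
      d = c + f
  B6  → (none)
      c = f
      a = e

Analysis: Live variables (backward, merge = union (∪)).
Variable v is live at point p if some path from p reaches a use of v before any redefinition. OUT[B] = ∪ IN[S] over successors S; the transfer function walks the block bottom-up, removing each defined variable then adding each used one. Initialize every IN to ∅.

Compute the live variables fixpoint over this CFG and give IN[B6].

Per-block solution:
  B0:  IN={b, c, e, f}  OUT={a, c, e, f}
  B1:  IN={a, c, e, f}  OUT={b, e}
  B2:  IN={e}  OUT={b, e}
  B3:  IN={b, e}  OUT={b, c, e}
  B4:  IN={b, c, e}  OUT={b, c, e}
  B5:  IN={b, c, e}  OUT={e, f}
  B6:  IN={e, f}  OUT={}

B6 is the boundary node: OUT[B6] = {}
Applying B6's transfer function to that OUT value gives IN[B6] (row B6 above).

Answer: {e, f}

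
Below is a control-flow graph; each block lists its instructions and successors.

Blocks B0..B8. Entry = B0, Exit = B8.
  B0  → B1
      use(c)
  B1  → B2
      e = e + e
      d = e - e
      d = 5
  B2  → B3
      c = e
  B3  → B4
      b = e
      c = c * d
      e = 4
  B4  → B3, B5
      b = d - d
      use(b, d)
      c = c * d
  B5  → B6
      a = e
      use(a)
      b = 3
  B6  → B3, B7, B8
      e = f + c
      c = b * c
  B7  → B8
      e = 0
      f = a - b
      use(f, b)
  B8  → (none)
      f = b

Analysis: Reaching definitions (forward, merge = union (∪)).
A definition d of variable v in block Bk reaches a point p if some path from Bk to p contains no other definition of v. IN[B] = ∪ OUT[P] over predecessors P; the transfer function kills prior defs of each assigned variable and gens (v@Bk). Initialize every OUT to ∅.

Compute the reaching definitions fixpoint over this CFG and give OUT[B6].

Answer: {a@B5, b@B5, c@B6, d@B1, e@B6}

Trace:
Fixpoint table:
  B0:   IN={}   OUT={}
  B1:   IN={}   OUT={d@B1, e@B1}
  B2:   IN={d@B1, e@B1}   OUT={c@B2, d@B1, e@B1}
  B3:   IN={a@B5, b@B4, b@B5, c@B2, c@B4, c@B6, d@B1, e@B1, e@B3, e@B6}   OUT={a@B5, b@B3, c@B3, d@B1, e@B3}
  B4:   IN={a@B5, b@B3, c@B3, d@B1, e@B3}   OUT={a@B5, b@B4, c@B4, d@B1, e@B3}
  B5:   IN={a@B5, b@B4, c@B4, d@B1, e@B3}   OUT={a@B5, b@B5, c@B4, d@B1, e@B3}
  B6:   IN={a@B5, b@B5, c@B4, d@B1, e@B3}   OUT={a@B5, b@B5, c@B6, d@B1, e@B6}
  B7:   IN={a@B5, b@B5, c@B6, d@B1, e@B6}   OUT={a@B5, b@B5, c@B6, d@B1, e@B7, f@B7}
  B8:   IN={a@B5, b@B5, c@B6, d@B1, e@B6, e@B7, f@B7}   OUT={a@B5, b@B5, c@B6, d@B1, e@B6, e@B7, f@B8}

Merge at B6: IN[B6] = OUT[B5] = {a@B5, b@B5, c@B4, d@B1, e@B3}
Applying B6's transfer function to that IN value gives OUT[B6] (row B6 above).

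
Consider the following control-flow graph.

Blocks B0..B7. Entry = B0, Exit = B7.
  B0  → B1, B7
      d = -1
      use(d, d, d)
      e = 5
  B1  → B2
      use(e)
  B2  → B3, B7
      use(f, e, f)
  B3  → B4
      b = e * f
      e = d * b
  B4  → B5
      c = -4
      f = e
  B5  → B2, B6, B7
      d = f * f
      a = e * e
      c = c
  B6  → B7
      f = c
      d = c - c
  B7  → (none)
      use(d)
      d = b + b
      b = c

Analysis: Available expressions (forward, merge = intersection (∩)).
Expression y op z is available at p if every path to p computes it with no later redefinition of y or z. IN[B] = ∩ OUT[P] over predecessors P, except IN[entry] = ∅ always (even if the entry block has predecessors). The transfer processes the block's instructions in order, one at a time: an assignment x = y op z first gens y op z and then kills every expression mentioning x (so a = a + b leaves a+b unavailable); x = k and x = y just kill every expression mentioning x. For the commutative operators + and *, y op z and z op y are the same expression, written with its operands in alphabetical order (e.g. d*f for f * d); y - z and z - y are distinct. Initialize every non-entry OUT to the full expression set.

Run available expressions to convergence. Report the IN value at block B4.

Per-block solution:
  B0: | IN={} | OUT={}
  B1: | IN={} | OUT={}
  B2: | IN={} | OUT={}
  B3: | IN={} | OUT={b*d}
  B4: | IN={b*d} | OUT={b*d}
  B5: | IN={b*d} | OUT={e*e, f*f}
  B6: | IN={e*e, f*f} | OUT={c-c, e*e}
  B7: | IN={} | OUT={}

Merge at B4: IN[B4] = OUT[B3] = {b*d}

Answer: {b*d}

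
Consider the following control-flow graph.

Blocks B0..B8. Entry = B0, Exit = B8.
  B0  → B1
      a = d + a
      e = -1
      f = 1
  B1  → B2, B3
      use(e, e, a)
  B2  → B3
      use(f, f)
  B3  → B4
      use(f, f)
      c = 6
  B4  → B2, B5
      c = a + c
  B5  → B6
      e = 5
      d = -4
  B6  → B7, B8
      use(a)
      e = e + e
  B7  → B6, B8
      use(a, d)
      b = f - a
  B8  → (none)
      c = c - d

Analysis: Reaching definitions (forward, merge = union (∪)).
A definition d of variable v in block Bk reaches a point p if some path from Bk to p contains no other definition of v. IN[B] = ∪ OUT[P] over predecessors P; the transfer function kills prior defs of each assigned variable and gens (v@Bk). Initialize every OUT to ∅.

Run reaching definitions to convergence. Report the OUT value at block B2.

Answer: {a@B0, c@B4, e@B0, f@B0}

Trace:
Converged values:
  B0:  IN={}  OUT={a@B0, e@B0, f@B0}
  B1:  IN={a@B0, e@B0, f@B0}  OUT={a@B0, e@B0, f@B0}
  B2:  IN={a@B0, c@B4, e@B0, f@B0}  OUT={a@B0, c@B4, e@B0, f@B0}
  B3:  IN={a@B0, c@B4, e@B0, f@B0}  OUT={a@B0, c@B3, e@B0, f@B0}
  B4:  IN={a@B0, c@B3, e@B0, f@B0}  OUT={a@B0, c@B4, e@B0, f@B0}
  B5:  IN={a@B0, c@B4, e@B0, f@B0}  OUT={a@B0, c@B4, d@B5, e@B5, f@B0}
  B6:  IN={a@B0, b@B7, c@B4, d@B5, e@B5, e@B6, f@B0}  OUT={a@B0, b@B7, c@B4, d@B5, e@B6, f@B0}
  B7:  IN={a@B0, b@B7, c@B4, d@B5, e@B6, f@B0}  OUT={a@B0, b@B7, c@B4, d@B5, e@B6, f@B0}
  B8:  IN={a@B0, b@B7, c@B4, d@B5, e@B6, f@B0}  OUT={a@B0, b@B7, c@B8, d@B5, e@B6, f@B0}

Merge at B2: IN[B2] = OUT[B1] ⊔ OUT[B4] = {a@B0, c@B4, e@B0, f@B0}
Applying B2's transfer function to that IN value gives OUT[B2] (row B2 above).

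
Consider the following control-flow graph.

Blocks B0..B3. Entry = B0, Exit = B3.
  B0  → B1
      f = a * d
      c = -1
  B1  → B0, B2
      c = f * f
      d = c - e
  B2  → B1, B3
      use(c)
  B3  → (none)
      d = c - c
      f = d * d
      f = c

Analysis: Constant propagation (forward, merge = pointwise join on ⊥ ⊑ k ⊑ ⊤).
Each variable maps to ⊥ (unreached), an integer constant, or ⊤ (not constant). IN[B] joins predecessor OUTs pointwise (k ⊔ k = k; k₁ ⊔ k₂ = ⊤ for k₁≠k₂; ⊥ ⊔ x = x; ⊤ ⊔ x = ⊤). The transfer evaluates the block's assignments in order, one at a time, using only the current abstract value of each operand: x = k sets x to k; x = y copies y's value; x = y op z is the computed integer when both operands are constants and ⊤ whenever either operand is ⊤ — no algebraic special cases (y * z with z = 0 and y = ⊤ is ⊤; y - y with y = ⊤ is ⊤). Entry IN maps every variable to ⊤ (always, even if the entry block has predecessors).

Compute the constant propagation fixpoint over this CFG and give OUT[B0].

Answer: {a: ⊤, b: ⊤, c: -1, d: ⊤, e: ⊤, f: ⊤}

Trace:
Fixpoint table:
  B0: | IN=(all ⊤) | OUT={c:-1; rest ⊤}
  B1: | IN=(all ⊤) | OUT=(all ⊤)
  B2: | IN=(all ⊤) | OUT=(all ⊤)
  B3: | IN=(all ⊤) | OUT=(all ⊤)

Merge at B0 (entry node, so the boundary value (all ⊤) is joined with the incoming edge(s)): IN[B0] = (all ⊤) ⊔ OUT[B1] = {a: ⊤, b: ⊤, c: ⊤, d: ⊤, e: ⊤, f: ⊤}
Applying B0's transfer function to that IN value gives OUT[B0] (row B0 above).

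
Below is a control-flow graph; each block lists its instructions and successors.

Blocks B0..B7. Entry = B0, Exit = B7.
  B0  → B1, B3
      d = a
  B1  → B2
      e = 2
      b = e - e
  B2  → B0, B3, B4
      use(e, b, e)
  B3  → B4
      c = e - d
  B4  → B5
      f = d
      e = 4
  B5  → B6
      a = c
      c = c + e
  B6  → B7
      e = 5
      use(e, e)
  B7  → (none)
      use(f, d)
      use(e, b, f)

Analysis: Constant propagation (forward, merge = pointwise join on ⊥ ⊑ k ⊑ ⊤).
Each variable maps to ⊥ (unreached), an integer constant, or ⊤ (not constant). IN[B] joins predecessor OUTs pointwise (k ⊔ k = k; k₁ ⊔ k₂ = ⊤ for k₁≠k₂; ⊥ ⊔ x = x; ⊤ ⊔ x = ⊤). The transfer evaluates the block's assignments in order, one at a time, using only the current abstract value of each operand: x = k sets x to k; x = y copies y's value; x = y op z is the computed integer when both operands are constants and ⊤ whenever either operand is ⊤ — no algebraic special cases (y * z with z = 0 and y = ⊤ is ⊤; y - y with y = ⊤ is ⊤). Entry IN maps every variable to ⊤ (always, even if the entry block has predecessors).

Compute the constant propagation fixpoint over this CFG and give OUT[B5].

Answer: {a: ⊤, b: ⊤, c: ⊤, d: ⊤, e: 4, f: ⊤}

Trace:
Per-block solution:
  B0:  IN=(all ⊤)  OUT=(all ⊤)
  B1:  IN=(all ⊤)  OUT={b:0, e:2; rest ⊤}
  B2:  IN={b:0, e:2; rest ⊤}  OUT={b:0, e:2; rest ⊤}
  B3:  IN=(all ⊤)  OUT=(all ⊤)
  B4:  IN=(all ⊤)  OUT={e:4; rest ⊤}
  B5:  IN={e:4; rest ⊤}  OUT={e:4; rest ⊤}
  B6:  IN={e:4; rest ⊤}  OUT={e:5; rest ⊤}
  B7:  IN={e:5; rest ⊤}  OUT={e:5; rest ⊤}

Merge at B5: IN[B5] = OUT[B4] = {a: ⊤, b: ⊤, c: ⊤, d: ⊤, e: 4, f: ⊤}
Applying B5's transfer function to that IN value gives OUT[B5] (row B5 above).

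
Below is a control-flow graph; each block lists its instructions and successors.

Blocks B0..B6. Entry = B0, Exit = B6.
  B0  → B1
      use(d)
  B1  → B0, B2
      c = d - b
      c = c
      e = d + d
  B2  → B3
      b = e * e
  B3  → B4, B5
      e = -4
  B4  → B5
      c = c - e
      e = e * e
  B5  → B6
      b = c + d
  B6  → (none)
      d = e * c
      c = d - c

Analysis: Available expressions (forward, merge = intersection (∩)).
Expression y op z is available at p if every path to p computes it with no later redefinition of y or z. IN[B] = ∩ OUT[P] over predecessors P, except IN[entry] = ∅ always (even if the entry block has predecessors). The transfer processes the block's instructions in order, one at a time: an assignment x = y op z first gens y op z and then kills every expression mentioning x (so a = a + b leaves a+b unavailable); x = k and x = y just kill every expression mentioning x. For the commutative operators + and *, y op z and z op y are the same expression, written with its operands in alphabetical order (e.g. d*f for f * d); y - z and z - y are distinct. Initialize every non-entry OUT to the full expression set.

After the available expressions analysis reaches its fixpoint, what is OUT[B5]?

Converged values:
  B0: | IN={} | OUT={}
  B1: | IN={} | OUT={d+d, d-b}
  B2: | IN={d+d, d-b} | OUT={d+d, e*e}
  B3: | IN={d+d, e*e} | OUT={d+d}
  B4: | IN={d+d} | OUT={d+d}
  B5: | IN={d+d} | OUT={c+d, d+d}
  B6: | IN={c+d, d+d} | OUT={}

Merge at B5: IN[B5] = OUT[B3] ∩ OUT[B4] = {d+d}
Applying B5's transfer function to that IN value gives OUT[B5] (row B5 above).

Answer: {c+d, d+d}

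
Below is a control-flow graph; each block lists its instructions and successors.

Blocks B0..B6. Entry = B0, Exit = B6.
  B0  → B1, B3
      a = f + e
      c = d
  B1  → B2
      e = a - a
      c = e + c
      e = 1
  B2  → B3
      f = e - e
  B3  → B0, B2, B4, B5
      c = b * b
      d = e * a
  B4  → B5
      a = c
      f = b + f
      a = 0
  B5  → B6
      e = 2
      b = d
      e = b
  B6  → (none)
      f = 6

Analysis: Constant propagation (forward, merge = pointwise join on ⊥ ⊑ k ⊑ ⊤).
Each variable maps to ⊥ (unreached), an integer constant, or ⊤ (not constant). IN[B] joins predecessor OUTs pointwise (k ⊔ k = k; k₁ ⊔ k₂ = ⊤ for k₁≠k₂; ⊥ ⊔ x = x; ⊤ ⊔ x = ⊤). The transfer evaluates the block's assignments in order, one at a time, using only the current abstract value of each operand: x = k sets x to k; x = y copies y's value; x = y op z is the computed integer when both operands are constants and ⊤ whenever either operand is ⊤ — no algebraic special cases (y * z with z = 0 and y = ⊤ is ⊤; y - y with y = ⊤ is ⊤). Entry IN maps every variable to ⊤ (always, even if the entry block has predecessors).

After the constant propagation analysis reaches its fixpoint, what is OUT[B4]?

Converged values:
  B0:  IN=(all ⊤)  OUT=(all ⊤)
  B1:  IN=(all ⊤)  OUT={e:1; rest ⊤}
  B2:  IN=(all ⊤)  OUT=(all ⊤)
  B3:  IN=(all ⊤)  OUT=(all ⊤)
  B4:  IN=(all ⊤)  OUT={a:0; rest ⊤}
  B5:  IN=(all ⊤)  OUT=(all ⊤)
  B6:  IN=(all ⊤)  OUT={f:6; rest ⊤}

Merge at B4: IN[B4] = OUT[B3] = {a: ⊤, b: ⊤, c: ⊤, d: ⊤, e: ⊤, f: ⊤}
Applying B4's transfer function to that IN value gives OUT[B4] (row B4 above).

Answer: {a: 0, b: ⊤, c: ⊤, d: ⊤, e: ⊤, f: ⊤}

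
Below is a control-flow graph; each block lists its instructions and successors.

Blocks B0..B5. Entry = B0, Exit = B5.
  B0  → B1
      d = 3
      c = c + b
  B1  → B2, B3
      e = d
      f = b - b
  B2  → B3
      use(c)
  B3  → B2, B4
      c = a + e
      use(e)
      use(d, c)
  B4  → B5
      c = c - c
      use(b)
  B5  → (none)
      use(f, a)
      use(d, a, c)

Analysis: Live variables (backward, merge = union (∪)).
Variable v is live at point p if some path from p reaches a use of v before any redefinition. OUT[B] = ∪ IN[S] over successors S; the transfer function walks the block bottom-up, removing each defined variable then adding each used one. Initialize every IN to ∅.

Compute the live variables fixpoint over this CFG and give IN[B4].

Answer: {a, b, c, d, f}

Trace:
Converged values:
  B0:   IN={a, b, c}   OUT={a, b, c, d}
  B1:   IN={a, b, c, d}   OUT={a, b, c, d, e, f}
  B2:   IN={a, b, c, d, e, f}   OUT={a, b, d, e, f}
  B3:   IN={a, b, d, e, f}   OUT={a, b, c, d, e, f}
  B4:   IN={a, b, c, d, f}   OUT={a, c, d, f}
  B5:   IN={a, c, d, f}   OUT={}

Merge at B4: OUT[B4] = IN[B5] = {a, c, d, f}
Applying B4's transfer function to that OUT value gives IN[B4] (row B4 above).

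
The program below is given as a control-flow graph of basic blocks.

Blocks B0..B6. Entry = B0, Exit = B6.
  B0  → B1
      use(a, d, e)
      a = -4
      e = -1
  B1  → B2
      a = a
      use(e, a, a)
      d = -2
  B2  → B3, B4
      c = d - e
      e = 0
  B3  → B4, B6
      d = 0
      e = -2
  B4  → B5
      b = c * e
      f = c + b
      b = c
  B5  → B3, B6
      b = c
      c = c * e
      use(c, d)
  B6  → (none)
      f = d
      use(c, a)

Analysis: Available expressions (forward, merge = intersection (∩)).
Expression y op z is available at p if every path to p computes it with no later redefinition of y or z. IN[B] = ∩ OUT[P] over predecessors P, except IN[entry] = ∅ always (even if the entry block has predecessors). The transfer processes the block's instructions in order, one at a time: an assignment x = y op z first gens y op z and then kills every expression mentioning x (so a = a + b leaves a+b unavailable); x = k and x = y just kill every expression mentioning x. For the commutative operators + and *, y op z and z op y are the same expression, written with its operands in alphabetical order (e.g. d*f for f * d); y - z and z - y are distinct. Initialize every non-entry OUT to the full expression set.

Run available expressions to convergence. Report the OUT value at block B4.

Answer: {c*e}

Working:
Per-block solution:
  B0:   IN={}   OUT={}
  B1:   IN={}   OUT={}
  B2:   IN={}   OUT={}
  B3:   IN={}   OUT={}
  B4:   IN={}   OUT={c*e}
  B5:   IN={c*e}   OUT={}
  B6:   IN={}   OUT={}

Merge at B4: IN[B4] = OUT[B2] ∩ OUT[B3] = {}
Applying B4's transfer function to that IN value gives OUT[B4] (row B4 above).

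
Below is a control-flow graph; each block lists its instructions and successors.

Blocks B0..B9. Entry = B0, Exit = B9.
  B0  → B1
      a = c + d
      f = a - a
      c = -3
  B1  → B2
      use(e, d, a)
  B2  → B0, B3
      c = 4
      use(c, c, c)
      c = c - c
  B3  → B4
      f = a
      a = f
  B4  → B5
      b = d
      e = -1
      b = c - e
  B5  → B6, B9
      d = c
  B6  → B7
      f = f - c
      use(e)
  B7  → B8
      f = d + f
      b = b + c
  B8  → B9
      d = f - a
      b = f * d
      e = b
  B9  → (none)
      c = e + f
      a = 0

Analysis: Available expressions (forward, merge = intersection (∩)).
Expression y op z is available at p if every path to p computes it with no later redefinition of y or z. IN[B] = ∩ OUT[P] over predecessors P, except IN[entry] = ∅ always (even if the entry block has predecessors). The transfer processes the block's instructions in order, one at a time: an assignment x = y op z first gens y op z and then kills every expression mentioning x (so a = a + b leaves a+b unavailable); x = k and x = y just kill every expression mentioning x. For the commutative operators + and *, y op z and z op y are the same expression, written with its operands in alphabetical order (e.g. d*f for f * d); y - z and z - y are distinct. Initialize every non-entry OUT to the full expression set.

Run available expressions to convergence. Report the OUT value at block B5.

Answer: {c-e}

Working:
Converged values:
  B0: | IN={} | OUT={a-a}
  B1: | IN={a-a} | OUT={a-a}
  B2: | IN={a-a} | OUT={a-a}
  B3: | IN={a-a} | OUT={}
  B4: | IN={} | OUT={c-e}
  B5: | IN={c-e} | OUT={c-e}
  B6: | IN={c-e} | OUT={c-e}
  B7: | IN={c-e} | OUT={c-e}
  B8: | IN={c-e} | OUT={d*f, f-a}
  B9: | IN={} | OUT={e+f}

Merge at B5: IN[B5] = OUT[B4] = {c-e}
Applying B5's transfer function to that IN value gives OUT[B5] (row B5 above).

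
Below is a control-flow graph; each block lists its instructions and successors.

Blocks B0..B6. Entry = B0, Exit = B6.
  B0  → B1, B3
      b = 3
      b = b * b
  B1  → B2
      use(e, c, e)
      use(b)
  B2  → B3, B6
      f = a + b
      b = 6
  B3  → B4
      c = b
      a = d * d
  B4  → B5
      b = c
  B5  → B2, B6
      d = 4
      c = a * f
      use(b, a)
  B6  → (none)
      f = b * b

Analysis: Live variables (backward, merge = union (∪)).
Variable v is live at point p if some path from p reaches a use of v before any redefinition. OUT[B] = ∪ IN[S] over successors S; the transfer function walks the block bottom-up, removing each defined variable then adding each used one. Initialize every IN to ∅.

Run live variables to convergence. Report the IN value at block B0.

Per-block solution:
  B0: | IN={a, c, d, e, f} | OUT={a, b, c, d, e, f}
  B1: | IN={a, b, c, d, e} | OUT={a, b, d}
  B2: | IN={a, b, d} | OUT={b, d, f}
  B3: | IN={b, d, f} | OUT={a, c, f}
  B4: | IN={a, c, f} | OUT={a, b, f}
  B5: | IN={a, b, f} | OUT={a, b, d}
  B6: | IN={b} | OUT={}

Merge at B0: OUT[B0] = IN[B1] ⊔ IN[B3] = {a, b, c, d, e, f}
Applying B0's transfer function to that OUT value gives IN[B0] (row B0 above).

Answer: {a, c, d, e, f}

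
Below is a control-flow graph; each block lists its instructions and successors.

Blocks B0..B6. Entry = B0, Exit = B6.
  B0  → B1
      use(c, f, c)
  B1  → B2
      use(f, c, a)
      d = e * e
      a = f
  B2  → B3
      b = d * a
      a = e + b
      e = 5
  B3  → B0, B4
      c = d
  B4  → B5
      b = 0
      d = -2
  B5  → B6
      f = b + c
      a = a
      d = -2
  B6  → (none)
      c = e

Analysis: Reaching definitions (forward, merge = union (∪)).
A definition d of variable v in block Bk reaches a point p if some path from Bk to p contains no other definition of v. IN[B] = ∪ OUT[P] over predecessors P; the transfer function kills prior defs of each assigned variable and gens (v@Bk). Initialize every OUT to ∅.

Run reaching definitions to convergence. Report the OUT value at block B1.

Answer: {a@B1, b@B2, c@B3, d@B1, e@B2}

Derivation:
Converged values:
  B0:   IN={a@B2, b@B2, c@B3, d@B1, e@B2}   OUT={a@B2, b@B2, c@B3, d@B1, e@B2}
  B1:   IN={a@B2, b@B2, c@B3, d@B1, e@B2}   OUT={a@B1, b@B2, c@B3, d@B1, e@B2}
  B2:   IN={a@B1, b@B2, c@B3, d@B1, e@B2}   OUT={a@B2, b@B2, c@B3, d@B1, e@B2}
  B3:   IN={a@B2, b@B2, c@B3, d@B1, e@B2}   OUT={a@B2, b@B2, c@B3, d@B1, e@B2}
  B4:   IN={a@B2, b@B2, c@B3, d@B1, e@B2}   OUT={a@B2, b@B4, c@B3, d@B4, e@B2}
  B5:   IN={a@B2, b@B4, c@B3, d@B4, e@B2}   OUT={a@B5, b@B4, c@B3, d@B5, e@B2, f@B5}
  B6:   IN={a@B5, b@B4, c@B3, d@B5, e@B2, f@B5}   OUT={a@B5, b@B4, c@B6, d@B5, e@B2, f@B5}

Merge at B1: IN[B1] = OUT[B0] = {a@B2, b@B2, c@B3, d@B1, e@B2}
Applying B1's transfer function to that IN value gives OUT[B1] (row B1 above).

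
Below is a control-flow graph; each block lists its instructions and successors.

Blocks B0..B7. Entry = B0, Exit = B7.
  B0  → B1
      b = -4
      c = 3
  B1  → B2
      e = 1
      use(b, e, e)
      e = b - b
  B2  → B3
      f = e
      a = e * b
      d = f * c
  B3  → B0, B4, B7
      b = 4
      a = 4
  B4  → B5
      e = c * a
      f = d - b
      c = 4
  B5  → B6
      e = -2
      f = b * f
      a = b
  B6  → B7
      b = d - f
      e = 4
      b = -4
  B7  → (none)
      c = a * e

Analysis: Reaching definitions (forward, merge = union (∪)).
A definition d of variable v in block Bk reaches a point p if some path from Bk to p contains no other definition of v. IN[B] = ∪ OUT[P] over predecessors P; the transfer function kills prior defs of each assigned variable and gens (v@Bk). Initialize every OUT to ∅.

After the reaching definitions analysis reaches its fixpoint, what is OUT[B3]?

Per-block solution:
  B0:   IN={a@B3, b@B3, c@B0, d@B2, e@B1, f@B2}   OUT={a@B3, b@B0, c@B0, d@B2, e@B1, f@B2}
  B1:   IN={a@B3, b@B0, c@B0, d@B2, e@B1, f@B2}   OUT={a@B3, b@B0, c@B0, d@B2, e@B1, f@B2}
  B2:   IN={a@B3, b@B0, c@B0, d@B2, e@B1, f@B2}   OUT={a@B2, b@B0, c@B0, d@B2, e@B1, f@B2}
  B3:   IN={a@B2, b@B0, c@B0, d@B2, e@B1, f@B2}   OUT={a@B3, b@B3, c@B0, d@B2, e@B1, f@B2}
  B4:   IN={a@B3, b@B3, c@B0, d@B2, e@B1, f@B2}   OUT={a@B3, b@B3, c@B4, d@B2, e@B4, f@B4}
  B5:   IN={a@B3, b@B3, c@B4, d@B2, e@B4, f@B4}   OUT={a@B5, b@B3, c@B4, d@B2, e@B5, f@B5}
  B6:   IN={a@B5, b@B3, c@B4, d@B2, e@B5, f@B5}   OUT={a@B5, b@B6, c@B4, d@B2, e@B6, f@B5}
  B7:   IN={a@B3, a@B5, b@B3, b@B6, c@B0, c@B4, d@B2, e@B1, e@B6, f@B2, f@B5}   OUT={a@B3, a@B5, b@B3, b@B6, c@B7, d@B2, e@B1, e@B6, f@B2, f@B5}

Merge at B3: IN[B3] = OUT[B2] = {a@B2, b@B0, c@B0, d@B2, e@B1, f@B2}
Applying B3's transfer function to that IN value gives OUT[B3] (row B3 above).

Answer: {a@B3, b@B3, c@B0, d@B2, e@B1, f@B2}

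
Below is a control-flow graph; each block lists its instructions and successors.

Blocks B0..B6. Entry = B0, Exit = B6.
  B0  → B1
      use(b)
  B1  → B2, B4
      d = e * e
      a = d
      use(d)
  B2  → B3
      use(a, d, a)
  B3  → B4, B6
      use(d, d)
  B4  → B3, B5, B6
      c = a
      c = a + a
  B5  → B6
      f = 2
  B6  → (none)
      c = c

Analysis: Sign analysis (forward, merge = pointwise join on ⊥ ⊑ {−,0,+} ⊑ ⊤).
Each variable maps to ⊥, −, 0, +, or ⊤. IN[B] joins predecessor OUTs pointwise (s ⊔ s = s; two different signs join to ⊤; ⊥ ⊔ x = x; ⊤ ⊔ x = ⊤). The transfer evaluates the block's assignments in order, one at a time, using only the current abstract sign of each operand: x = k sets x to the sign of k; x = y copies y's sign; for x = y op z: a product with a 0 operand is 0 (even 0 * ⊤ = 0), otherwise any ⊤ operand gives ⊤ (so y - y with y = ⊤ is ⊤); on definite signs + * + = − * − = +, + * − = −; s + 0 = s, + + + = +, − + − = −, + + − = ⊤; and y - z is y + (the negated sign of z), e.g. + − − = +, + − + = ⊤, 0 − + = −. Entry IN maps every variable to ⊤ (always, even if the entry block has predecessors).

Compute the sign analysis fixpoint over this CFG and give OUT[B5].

Answer: {a: ⊤, b: ⊤, c: ⊤, d: ⊤, e: ⊤, f: +}

Working:
Fixpoint table:
  B0: | IN=(all ⊤) | OUT=(all ⊤)
  B1: | IN=(all ⊤) | OUT=(all ⊤)
  B2: | IN=(all ⊤) | OUT=(all ⊤)
  B3: | IN=(all ⊤) | OUT=(all ⊤)
  B4: | IN=(all ⊤) | OUT=(all ⊤)
  B5: | IN=(all ⊤) | OUT={f:+; rest ⊤}
  B6: | IN=(all ⊤) | OUT=(all ⊤)

Merge at B5: IN[B5] = OUT[B4] = {a: ⊤, b: ⊤, c: ⊤, d: ⊤, e: ⊤, f: ⊤}
Applying B5's transfer function to that IN value gives OUT[B5] (row B5 above).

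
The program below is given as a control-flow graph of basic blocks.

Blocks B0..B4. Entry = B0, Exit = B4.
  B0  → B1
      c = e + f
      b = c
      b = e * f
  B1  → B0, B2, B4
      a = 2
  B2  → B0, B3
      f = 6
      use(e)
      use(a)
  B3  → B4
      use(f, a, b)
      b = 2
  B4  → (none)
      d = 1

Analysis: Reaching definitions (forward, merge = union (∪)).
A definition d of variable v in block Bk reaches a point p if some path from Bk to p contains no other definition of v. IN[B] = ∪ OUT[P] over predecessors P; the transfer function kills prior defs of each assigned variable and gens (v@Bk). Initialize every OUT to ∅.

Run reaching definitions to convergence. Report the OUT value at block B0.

Answer: {a@B1, b@B0, c@B0, f@B2}

Trace:
Per-block solution:
  B0:   IN={a@B1, b@B0, c@B0, f@B2}   OUT={a@B1, b@B0, c@B0, f@B2}
  B1:   IN={a@B1, b@B0, c@B0, f@B2}   OUT={a@B1, b@B0, c@B0, f@B2}
  B2:   IN={a@B1, b@B0, c@B0, f@B2}   OUT={a@B1, b@B0, c@B0, f@B2}
  B3:   IN={a@B1, b@B0, c@B0, f@B2}   OUT={a@B1, b@B3, c@B0, f@B2}
  B4:   IN={a@B1, b@B0, b@B3, c@B0, f@B2}   OUT={a@B1, b@B0, b@B3, c@B0, d@B4, f@B2}

Merge at B0 (entry node, so the boundary value {} is joined with the incoming edge(s)): IN[B0] = {} ⊔ OUT[B1] ⊔ OUT[B2] = {a@B1, b@B0, c@B0, f@B2}
Applying B0's transfer function to that IN value gives OUT[B0] (row B0 above).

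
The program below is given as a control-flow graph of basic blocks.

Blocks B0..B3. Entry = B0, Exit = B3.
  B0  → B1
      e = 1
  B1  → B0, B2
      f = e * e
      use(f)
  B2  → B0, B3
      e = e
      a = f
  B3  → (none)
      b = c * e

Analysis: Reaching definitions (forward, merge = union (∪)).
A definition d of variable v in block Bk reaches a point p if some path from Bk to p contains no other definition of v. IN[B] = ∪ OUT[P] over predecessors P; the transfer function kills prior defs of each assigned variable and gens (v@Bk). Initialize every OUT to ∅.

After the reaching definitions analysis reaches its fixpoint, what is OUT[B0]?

Answer: {a@B2, e@B0, f@B1}

Derivation:
Fixpoint table:
  B0:  IN={a@B2, e@B0, e@B2, f@B1}  OUT={a@B2, e@B0, f@B1}
  B1:  IN={a@B2, e@B0, f@B1}  OUT={a@B2, e@B0, f@B1}
  B2:  IN={a@B2, e@B0, f@B1}  OUT={a@B2, e@B2, f@B1}
  B3:  IN={a@B2, e@B2, f@B1}  OUT={a@B2, b@B3, e@B2, f@B1}

Merge at B0 (entry node, so the boundary value {} is joined with the incoming edge(s)): IN[B0] = {} ⊔ OUT[B1] ⊔ OUT[B2] = {a@B2, e@B0, e@B2, f@B1}
Applying B0's transfer function to that IN value gives OUT[B0] (row B0 above).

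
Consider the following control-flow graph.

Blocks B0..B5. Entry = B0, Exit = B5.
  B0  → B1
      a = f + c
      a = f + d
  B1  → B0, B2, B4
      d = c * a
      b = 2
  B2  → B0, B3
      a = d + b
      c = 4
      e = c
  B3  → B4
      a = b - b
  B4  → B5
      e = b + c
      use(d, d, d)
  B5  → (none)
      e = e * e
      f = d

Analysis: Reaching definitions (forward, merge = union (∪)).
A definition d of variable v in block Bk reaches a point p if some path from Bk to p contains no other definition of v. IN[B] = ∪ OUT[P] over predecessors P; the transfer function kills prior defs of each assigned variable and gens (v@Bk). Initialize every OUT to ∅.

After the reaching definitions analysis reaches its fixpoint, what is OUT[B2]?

Answer: {a@B2, b@B1, c@B2, d@B1, e@B2}

Derivation:
Per-block solution:
  B0:   IN={a@B0, a@B2, b@B1, c@B2, d@B1, e@B2}   OUT={a@B0, b@B1, c@B2, d@B1, e@B2}
  B1:   IN={a@B0, b@B1, c@B2, d@B1, e@B2}   OUT={a@B0, b@B1, c@B2, d@B1, e@B2}
  B2:   IN={a@B0, b@B1, c@B2, d@B1, e@B2}   OUT={a@B2, b@B1, c@B2, d@B1, e@B2}
  B3:   IN={a@B2, b@B1, c@B2, d@B1, e@B2}   OUT={a@B3, b@B1, c@B2, d@B1, e@B2}
  B4:   IN={a@B0, a@B3, b@B1, c@B2, d@B1, e@B2}   OUT={a@B0, a@B3, b@B1, c@B2, d@B1, e@B4}
  B5:   IN={a@B0, a@B3, b@B1, c@B2, d@B1, e@B4}   OUT={a@B0, a@B3, b@B1, c@B2, d@B1, e@B5, f@B5}

Merge at B2: IN[B2] = OUT[B1] = {a@B0, b@B1, c@B2, d@B1, e@B2}
Applying B2's transfer function to that IN value gives OUT[B2] (row B2 above).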